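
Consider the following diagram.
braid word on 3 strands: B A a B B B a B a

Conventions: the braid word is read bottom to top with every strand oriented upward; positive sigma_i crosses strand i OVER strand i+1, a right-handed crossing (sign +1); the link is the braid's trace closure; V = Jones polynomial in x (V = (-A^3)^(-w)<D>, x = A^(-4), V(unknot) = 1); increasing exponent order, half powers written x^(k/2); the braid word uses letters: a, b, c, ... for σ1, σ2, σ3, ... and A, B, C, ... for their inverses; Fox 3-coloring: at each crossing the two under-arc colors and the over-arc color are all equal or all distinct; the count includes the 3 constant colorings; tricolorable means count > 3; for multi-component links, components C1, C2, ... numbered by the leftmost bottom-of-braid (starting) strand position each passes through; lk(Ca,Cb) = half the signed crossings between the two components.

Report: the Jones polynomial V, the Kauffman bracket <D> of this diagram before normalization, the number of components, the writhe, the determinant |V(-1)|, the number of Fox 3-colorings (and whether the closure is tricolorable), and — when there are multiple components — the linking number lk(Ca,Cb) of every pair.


Jones polynomial: V(x) = x^(-13/2) - 2x^(-11/2) + 2x^(-9/2) - 3x^(-7/2) + 2x^(-5/2) - 2x^(-3/2) + x^(-1/2) - x^(1/2)
<D> = A^-11 - A^-7 + 2A^-3 - 2A + 3A^5 - 2A^9 + 2A^13 - A^17; writhe -3
components 2, writhe -3 (9 crossings)
linking number lk(C1,C2) = -1
3-colorings: 3 of 3^9, det 14 — not tricolorable
note: |V(-1)| = 14: so not tricolorable, since 3 does not divide 14


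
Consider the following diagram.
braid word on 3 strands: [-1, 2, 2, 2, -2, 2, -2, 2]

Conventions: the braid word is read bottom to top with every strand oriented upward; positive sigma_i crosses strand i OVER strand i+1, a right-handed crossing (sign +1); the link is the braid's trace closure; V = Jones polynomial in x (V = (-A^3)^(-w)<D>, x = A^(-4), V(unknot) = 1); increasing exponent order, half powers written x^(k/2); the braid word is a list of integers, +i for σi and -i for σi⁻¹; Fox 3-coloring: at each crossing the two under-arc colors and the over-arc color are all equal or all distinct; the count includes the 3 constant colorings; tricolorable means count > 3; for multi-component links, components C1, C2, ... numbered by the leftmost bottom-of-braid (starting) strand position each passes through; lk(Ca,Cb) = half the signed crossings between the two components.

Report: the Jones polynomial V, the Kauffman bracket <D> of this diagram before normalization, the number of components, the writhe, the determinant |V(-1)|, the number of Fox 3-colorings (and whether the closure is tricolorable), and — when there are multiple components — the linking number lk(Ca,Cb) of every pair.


V(x) = x + x^3 - x^4
bracket: -A^-10 + A^-6 + A^2, w = +2
1 component, writhe +2, over 8 crossings
det 3, colorings 9 of 3^8 — tricolorable
observation: w = +2 (over 8 crossings) is diagram-only; (-A^3)^(-2) removes it from V


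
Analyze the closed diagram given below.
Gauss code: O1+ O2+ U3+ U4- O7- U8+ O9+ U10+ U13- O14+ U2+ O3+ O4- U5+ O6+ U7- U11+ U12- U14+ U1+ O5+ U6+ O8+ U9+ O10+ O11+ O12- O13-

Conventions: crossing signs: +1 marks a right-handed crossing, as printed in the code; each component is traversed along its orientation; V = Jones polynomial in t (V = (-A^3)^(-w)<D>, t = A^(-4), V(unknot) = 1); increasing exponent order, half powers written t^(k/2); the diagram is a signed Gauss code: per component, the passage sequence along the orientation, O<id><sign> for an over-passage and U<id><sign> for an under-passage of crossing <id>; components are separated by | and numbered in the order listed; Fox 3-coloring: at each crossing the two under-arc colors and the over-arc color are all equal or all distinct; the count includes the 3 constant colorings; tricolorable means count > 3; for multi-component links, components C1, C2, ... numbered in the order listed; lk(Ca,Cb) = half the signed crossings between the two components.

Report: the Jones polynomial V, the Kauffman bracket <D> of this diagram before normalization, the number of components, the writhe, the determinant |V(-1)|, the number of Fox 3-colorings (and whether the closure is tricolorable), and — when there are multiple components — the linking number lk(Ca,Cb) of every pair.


Jones polynomial: V(t) = t^2 + 2t^4 - 2t^5 + t^6 - 2t^7 + t^8
<D> = A^-14 - 2A^-10 + A^-6 - 2A^-2 + 2A^2 + A^10; writhe +6
components 1, writhe +6 (14 crossings)
3-colorings: 27 of 3^14, det 9 — tricolorable
note: the span of V is 6, forcing >= 6 crossings in any diagram


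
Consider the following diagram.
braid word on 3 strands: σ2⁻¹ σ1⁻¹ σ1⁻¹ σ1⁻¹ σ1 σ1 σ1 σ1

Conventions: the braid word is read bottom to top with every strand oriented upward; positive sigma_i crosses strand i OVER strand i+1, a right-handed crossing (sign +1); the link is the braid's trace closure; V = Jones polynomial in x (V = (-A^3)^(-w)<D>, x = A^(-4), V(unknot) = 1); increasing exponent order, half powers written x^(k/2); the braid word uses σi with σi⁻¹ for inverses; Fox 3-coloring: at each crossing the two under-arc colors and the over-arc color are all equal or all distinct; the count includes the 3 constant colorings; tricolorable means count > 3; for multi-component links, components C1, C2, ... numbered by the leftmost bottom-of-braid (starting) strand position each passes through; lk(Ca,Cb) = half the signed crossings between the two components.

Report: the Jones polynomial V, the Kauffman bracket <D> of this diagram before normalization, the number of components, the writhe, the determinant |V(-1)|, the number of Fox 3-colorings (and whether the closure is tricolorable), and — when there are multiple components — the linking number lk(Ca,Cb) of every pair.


V(x) = 1
bracket: 1, w = 0
1 component, writhe 0, over 8 crossings
det 1, colorings 3 of 3^8 — not tricolorable
observation: free reduction leaves σ2⁻¹ σ1 of the original 8 letters


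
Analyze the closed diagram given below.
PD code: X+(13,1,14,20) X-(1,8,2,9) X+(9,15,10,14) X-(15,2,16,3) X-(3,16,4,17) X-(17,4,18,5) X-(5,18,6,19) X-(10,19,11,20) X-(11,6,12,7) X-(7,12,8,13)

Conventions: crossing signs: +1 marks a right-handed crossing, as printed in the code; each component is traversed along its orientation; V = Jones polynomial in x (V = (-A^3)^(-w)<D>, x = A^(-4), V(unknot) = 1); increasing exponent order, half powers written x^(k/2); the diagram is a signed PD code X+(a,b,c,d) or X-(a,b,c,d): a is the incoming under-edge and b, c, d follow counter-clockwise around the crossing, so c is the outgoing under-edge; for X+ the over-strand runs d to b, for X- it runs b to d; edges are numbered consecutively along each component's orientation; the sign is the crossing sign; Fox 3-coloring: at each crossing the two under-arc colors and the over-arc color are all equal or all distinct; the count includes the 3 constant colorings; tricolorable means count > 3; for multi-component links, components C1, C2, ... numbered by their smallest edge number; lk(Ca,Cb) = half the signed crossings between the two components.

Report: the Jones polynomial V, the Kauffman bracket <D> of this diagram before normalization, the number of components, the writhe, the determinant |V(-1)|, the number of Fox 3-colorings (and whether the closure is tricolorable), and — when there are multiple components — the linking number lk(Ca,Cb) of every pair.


V(x) = -x^-9 + 2x^-8 - 3x^-7 + 3x^-6 - 3x^-5 + 3x^-4 - x^-3 + x^-2
bracket: A^-10 - A^-6 + 3A^-2 - 3A^2 + 3A^6 - 3A^10 + 2A^14 - A^18, w = -6
1 component, writhe -6, over 10 crossings
det 17, colorings 3 of 3^10 — not tricolorable
observation: V spans 7 powers of x: at least 7 crossings in any diagram


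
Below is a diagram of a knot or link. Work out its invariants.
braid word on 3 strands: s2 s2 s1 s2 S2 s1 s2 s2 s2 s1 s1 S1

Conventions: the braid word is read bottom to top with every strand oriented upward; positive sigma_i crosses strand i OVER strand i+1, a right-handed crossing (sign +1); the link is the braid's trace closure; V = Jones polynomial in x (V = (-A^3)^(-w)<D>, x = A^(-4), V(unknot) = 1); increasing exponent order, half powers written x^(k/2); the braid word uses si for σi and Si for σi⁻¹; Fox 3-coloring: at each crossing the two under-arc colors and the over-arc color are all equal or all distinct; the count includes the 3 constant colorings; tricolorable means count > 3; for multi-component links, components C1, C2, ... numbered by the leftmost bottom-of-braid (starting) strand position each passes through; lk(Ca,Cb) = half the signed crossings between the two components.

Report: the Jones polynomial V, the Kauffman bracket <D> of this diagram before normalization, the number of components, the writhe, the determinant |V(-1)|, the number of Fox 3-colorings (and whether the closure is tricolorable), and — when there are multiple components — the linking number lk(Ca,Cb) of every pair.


V = x^3 + x^5 - x^8
<D> = -A^-8 + A^4 + A^12 (w = +8)
1 component over 12 crossings, w = +8
9 Fox colorings among 3^12, |V(-1)| = 3: tricolorable
why: w = +8 (over 12 crossings) is diagram-only; (-A^3)^(-8) removes it from V


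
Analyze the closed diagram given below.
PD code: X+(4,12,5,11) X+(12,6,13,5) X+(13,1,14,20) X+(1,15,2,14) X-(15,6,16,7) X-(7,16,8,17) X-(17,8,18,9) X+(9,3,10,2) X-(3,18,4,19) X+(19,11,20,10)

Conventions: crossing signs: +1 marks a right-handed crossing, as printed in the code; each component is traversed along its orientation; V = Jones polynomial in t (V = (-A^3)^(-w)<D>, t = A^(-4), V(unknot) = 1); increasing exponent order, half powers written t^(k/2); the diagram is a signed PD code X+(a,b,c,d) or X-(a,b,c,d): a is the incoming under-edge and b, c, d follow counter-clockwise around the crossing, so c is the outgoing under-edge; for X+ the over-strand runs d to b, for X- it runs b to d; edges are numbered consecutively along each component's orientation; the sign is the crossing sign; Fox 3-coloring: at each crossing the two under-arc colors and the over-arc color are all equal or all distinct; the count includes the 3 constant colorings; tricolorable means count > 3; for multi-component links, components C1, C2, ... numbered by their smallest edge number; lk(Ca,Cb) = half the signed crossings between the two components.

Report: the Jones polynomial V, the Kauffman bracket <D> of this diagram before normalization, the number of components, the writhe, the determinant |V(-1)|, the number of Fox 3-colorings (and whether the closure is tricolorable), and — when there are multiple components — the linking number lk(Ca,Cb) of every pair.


Jones polynomial: V(t) = t^-2 - 2t^-1 + 4 - 4t + 4t^2 - 4t^3 + 3t^4 - 2t^5 + t^6
<D> = A^-18 - 2A^-14 + 3A^-10 - 4A^-6 + 4A^-2 - 4A^2 + 4A^6 - 2A^10 + A^14; writhe +2
components 1, writhe +2 (10 crossings)
3-colorings: 3 of 3^10, det 25 — not tricolorable
note: V spans 8 powers of t: at least 8 crossings in any diagram


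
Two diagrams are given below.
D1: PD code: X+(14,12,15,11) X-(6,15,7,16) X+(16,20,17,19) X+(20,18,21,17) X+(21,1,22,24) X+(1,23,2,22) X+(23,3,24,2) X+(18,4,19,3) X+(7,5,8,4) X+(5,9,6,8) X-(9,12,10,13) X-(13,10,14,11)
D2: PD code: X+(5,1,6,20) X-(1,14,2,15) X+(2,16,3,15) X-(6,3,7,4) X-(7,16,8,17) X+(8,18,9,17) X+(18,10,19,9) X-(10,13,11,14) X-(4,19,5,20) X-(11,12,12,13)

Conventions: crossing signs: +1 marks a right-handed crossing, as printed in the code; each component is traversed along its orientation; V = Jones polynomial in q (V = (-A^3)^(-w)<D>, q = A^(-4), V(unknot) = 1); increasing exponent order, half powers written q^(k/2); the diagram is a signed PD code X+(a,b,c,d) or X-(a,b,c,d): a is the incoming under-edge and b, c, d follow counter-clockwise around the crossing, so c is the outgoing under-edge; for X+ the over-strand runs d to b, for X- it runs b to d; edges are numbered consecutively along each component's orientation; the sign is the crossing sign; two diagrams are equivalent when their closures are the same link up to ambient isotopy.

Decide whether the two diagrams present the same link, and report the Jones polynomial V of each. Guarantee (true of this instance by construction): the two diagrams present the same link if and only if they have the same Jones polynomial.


equivalent: no
D1 (bracket A^-14 - 2A^-10 + A^-6 - 2A^-2 + 2A^2 + A^10; 12 crossings at w = +6): V = q^2 + 2q^4 - 2q^5 + q^6 - 2q^7 + q^8
D2 (bracket A^-6; 10 crossings at w = -2): V = 1
key observation: 2 values of V(q) split the 2 diagrams


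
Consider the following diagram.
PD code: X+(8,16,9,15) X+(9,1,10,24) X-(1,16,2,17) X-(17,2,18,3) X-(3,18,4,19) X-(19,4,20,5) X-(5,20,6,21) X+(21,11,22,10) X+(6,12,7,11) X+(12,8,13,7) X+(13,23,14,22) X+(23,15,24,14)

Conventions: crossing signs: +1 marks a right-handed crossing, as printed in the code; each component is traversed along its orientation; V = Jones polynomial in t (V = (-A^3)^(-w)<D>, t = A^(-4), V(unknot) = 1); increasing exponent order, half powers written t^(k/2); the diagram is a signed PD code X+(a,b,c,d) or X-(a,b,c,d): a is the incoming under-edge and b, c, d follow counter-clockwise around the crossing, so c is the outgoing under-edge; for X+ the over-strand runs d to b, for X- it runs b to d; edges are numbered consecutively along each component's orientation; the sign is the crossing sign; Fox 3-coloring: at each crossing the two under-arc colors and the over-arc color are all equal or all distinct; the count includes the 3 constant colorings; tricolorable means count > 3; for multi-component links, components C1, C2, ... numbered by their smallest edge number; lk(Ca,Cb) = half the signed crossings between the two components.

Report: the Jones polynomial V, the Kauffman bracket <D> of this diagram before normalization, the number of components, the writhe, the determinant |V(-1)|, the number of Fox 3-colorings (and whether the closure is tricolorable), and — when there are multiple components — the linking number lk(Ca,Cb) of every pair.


Jones polynomial: V(t) = -t^-1 + 2 - t + 2t^2 - t^3 + t^4 - t^5
<D> = -A^-14 + A^-10 - A^-6 + 2A^-2 - A^2 + 2A^6 - A^10; writhe +2
components 1, writhe +2 (12 crossings)
3-colorings: 9 of 3^12, det 9 — tricolorable
note: det 9 = |V(-1)|; divisible by 3, so tricolorable


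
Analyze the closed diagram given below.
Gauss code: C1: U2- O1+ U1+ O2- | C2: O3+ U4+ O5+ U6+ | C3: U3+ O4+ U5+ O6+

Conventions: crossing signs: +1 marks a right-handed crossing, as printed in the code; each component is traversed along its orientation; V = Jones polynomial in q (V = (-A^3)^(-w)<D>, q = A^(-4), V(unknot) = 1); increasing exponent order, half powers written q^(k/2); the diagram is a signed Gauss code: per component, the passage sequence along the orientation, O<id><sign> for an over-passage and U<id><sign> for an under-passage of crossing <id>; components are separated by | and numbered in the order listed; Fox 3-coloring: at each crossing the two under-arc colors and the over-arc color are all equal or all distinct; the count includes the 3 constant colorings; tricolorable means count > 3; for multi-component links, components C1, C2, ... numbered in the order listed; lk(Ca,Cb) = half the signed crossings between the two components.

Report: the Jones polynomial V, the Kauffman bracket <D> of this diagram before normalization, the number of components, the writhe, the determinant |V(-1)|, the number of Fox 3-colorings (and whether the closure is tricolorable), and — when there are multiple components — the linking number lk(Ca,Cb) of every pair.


Jones polynomial: V(q) = q + q^2 + q^3 + q^6
<D> = A^-12 + 1 + A^4 + A^8; writhe +4
components 3, writhe +4 (6 crossings)
linking number lk(C1,C2) = 0
lk(C1,C3): 0
lk(C2,C3) = +2
3-colorings: 9 of 3^6, det 0 — tricolorable
note: w = +4 shifts under R1 moves; the (-A^3)^(-4) factor cancels that in V


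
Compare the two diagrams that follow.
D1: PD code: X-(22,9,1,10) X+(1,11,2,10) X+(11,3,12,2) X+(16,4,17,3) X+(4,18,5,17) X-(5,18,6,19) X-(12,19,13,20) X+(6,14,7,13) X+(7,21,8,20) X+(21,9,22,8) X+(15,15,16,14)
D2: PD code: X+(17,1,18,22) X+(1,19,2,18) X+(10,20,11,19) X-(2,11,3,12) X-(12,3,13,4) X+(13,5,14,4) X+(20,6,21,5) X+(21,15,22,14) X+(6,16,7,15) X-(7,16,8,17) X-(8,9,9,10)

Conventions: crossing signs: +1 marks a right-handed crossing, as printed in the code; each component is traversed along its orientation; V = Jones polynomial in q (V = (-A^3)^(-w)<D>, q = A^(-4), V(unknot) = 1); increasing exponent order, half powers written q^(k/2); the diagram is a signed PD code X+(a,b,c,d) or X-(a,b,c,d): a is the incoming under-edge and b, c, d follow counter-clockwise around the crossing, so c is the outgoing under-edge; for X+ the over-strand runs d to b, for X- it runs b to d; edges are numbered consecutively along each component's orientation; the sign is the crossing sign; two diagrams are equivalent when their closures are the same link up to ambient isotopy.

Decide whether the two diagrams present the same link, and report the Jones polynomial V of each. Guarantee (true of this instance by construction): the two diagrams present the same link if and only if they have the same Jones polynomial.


equivalent: yes
V(D1) = q - q^2 + 2q^3 - q^4 + q^5 - q^6  (w +5, c 11, <D> = A^-9 - A^-5 + A^-1 - 2A^3 + A^7 - A^11)
D2 (bracket A^-15 - A^-11 + A^-7 - 2A^-3 + A - A^5; 11 crossings at w = +3): V = q - q^2 + 2q^3 - q^4 + q^5 - q^6
why: Reidemeister moves carry D1 (11 crossings) to D2 (11)


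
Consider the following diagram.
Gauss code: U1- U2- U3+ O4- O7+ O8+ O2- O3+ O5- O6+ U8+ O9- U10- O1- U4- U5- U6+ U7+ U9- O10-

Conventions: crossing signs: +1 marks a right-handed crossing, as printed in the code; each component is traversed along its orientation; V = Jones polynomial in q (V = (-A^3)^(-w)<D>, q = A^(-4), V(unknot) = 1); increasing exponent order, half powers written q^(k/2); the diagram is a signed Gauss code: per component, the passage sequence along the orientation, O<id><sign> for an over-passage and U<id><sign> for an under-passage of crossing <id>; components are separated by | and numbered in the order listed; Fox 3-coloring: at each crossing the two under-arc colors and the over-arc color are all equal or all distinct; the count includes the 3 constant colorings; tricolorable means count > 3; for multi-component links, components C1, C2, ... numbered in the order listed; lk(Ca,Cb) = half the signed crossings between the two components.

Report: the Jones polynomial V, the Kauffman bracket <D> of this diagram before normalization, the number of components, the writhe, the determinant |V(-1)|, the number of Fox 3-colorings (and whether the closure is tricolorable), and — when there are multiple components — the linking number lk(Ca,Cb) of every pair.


V = -q^-4 + q^-3 + q^-1
<D> = A^-2 + A^6 - A^10 (w = -2)
1 component over 10 crossings, w = -2
9 Fox colorings among 3^10, |V(-1)| = 3: tricolorable
why: V spans 3 powers of q: at least 3 crossings in any diagram


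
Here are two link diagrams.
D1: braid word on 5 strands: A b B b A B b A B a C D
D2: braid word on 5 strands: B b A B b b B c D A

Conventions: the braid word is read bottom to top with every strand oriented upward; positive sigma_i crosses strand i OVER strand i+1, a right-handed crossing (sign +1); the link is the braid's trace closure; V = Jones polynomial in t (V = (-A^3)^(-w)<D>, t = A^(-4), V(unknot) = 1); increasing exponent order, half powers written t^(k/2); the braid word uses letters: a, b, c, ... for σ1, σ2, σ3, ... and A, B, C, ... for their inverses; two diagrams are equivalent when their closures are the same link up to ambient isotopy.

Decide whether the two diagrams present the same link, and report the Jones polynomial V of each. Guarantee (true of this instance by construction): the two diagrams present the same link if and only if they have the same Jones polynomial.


equivalent: yes
D1 (bracket A^-12 + A^-8 + A^-4 + 1; 12 crossings at w = -4): V = t^-3 + t^-2 + t^-1 + 1
V(D2) = t^-3 + t^-2 + t^-1 + 1  [10 crossings, <D> = A^-6 + A^-2 + A^2 + A^6, w = -2]
observation: from 12 to 10 crossings by R-moves: one link, two diagrams


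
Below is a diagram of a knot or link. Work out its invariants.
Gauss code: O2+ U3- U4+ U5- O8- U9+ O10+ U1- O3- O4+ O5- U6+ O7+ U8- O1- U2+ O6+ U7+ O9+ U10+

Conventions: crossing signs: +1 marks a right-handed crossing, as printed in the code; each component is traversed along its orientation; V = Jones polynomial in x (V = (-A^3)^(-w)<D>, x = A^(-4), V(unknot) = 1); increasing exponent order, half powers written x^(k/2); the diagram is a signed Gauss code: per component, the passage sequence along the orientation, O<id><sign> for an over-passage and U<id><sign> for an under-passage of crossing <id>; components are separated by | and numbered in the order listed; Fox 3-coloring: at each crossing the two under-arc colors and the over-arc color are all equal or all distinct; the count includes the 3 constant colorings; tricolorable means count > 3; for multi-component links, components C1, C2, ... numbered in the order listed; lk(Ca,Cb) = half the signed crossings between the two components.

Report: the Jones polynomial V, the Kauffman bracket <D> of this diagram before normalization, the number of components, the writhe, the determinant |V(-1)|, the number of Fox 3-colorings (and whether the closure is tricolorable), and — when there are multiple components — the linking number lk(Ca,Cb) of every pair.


V(x) = -x^-2 + 3x^-1 - 4 + 6x - 6x^2 + 6x^3 - 5x^4 + 3x^5 - x^6
bracket: -A^-18 + 3A^-14 - 5A^-10 + 6A^-6 - 6A^-2 + 6A^2 - 4A^6 + 3A^10 - A^14, w = +2
1 component, writhe +2, over 10 crossings
det 35, colorings 3 of 3^10 — not tricolorable
observation: det 35 = |V(-1)|; not divisible by 3, so not tricolorable


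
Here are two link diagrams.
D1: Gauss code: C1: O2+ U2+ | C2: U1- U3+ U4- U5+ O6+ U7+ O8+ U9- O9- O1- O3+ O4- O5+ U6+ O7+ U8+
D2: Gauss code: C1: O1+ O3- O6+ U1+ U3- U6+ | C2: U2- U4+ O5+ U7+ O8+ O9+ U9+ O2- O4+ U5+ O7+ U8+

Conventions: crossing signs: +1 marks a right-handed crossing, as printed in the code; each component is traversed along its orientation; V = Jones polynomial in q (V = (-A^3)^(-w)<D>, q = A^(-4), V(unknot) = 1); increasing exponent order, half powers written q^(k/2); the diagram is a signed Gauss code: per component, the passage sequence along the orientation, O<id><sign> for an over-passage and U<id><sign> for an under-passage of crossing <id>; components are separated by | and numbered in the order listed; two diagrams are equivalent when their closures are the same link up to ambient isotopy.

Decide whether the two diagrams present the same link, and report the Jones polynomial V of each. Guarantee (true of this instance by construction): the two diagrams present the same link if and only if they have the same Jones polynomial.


equivalent: yes
D1 (bracket -A^-9 + A^-1 + A^3 + A^7; 9 crossings at w = +3): V = -q^(1/2) - q^(3/2) - q^(5/2) + q^(9/2)
V(D2) = -q^(1/2) - q^(3/2) - q^(5/2) + q^(9/2)  (w +5, c 9, <D> = -A^-3 + A^5 + A^9 + A^13)
key observation: all 2 diagrams share one V(q), hence one class


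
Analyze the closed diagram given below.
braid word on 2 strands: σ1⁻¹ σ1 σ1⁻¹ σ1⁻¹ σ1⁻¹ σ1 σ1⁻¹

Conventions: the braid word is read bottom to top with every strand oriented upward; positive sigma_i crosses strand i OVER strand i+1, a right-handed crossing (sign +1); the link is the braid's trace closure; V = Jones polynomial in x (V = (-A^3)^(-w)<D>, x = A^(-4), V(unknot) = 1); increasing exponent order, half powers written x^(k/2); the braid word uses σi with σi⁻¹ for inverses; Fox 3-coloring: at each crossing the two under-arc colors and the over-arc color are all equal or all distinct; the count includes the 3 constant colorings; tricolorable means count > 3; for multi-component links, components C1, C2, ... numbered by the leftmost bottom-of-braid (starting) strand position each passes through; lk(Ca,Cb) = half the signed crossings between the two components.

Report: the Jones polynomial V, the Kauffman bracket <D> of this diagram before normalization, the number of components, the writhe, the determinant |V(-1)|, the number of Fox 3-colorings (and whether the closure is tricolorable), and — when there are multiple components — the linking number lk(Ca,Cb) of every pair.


V(x) = -x^-4 + x^-3 + x^-1
bracket: -A^-5 - A^3 + A^7, w = -3
1 component, writhe -3, over 7 crossings
det 3, colorings 9 of 3^7 — tricolorable
observation: w = -3 shifts under R1 moves; the (-A^3)^(3) factor cancels that in V


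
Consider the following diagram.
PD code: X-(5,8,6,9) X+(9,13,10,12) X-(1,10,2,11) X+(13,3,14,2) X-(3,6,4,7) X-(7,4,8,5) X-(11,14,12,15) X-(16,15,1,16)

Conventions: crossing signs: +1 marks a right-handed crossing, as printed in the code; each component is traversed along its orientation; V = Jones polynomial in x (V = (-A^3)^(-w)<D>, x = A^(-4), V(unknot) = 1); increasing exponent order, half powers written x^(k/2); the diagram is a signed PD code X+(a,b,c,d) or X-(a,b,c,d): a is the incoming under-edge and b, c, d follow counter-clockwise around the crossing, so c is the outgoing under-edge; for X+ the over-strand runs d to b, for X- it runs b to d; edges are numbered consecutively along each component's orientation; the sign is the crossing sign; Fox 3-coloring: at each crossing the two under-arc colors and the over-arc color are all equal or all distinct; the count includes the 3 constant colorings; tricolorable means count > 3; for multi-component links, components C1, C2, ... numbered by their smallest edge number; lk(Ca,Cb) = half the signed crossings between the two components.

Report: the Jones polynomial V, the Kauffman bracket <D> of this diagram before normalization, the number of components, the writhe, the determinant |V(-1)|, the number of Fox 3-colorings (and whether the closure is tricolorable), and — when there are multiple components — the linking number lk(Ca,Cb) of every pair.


V = -x^-6 + 2x^-5 - 2x^-4 + 3x^-3 - 3x^-2 + 2x^-1 - 1 + x
<D> = A^-16 - A^-12 + 2A^-8 - 3A^-4 + 3 - 2A^4 + 2A^8 - A^12 (w = -4)
1 component over 8 crossings, w = -4
9 Fox colorings among 3^8, |V(-1)| = 15: tricolorable
why: w = -4 shifts under R1 moves; the (-A^3)^(4) factor cancels that in V


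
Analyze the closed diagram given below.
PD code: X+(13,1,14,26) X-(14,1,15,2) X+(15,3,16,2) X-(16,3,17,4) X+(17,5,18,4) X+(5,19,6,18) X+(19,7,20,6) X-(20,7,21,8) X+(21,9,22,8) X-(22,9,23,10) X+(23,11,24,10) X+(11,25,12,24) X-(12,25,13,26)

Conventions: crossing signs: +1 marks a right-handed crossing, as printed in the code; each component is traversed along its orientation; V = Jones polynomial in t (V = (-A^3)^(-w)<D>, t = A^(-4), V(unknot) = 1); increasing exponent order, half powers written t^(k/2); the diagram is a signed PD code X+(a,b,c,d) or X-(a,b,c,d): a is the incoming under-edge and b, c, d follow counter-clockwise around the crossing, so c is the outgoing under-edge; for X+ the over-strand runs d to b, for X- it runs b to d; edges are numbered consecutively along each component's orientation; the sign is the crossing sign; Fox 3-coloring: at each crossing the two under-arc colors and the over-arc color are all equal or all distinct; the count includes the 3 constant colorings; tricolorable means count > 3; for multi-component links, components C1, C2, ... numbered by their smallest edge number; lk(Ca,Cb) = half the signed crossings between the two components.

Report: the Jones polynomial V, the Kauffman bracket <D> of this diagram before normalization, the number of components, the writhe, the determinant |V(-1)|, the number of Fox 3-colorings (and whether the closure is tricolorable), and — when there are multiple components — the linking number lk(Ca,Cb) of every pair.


Jones polynomial: V(t) = t + t^3 - t^4
<D> = A^-7 - A^-3 - A^5; writhe +3
components 1, writhe +3 (13 crossings)
3-colorings: 9 of 3^13, det 3 — tricolorable
note: w = +3 (over 13 crossings) is diagram-only; (-A^3)^(-3) removes it from V


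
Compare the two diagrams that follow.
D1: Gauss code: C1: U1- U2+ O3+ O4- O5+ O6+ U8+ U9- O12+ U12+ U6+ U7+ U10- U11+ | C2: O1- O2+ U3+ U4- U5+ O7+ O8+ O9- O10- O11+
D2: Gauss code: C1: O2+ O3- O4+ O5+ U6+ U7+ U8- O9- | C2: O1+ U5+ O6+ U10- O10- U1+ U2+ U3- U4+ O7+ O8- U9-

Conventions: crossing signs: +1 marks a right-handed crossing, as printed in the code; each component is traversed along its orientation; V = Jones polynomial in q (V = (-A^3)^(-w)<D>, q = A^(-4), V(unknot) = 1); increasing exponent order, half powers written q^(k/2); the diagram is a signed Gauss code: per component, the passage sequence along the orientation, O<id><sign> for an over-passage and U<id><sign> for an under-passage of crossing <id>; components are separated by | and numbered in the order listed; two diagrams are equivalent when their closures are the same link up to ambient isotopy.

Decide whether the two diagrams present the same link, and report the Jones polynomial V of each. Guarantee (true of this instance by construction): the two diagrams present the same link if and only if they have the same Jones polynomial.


equivalent: yes
D1 (bracket -A^2 - A^10; 12 crossings at w = +4): V = -q^(1/2) - q^(5/2)
V(D2) = -q^(1/2) - q^(5/2)  [10 crossings, <D> = -A^-4 - A^4, w = +2]
observation: from 12 to 10 crossings by R-moves: one link, two diagrams


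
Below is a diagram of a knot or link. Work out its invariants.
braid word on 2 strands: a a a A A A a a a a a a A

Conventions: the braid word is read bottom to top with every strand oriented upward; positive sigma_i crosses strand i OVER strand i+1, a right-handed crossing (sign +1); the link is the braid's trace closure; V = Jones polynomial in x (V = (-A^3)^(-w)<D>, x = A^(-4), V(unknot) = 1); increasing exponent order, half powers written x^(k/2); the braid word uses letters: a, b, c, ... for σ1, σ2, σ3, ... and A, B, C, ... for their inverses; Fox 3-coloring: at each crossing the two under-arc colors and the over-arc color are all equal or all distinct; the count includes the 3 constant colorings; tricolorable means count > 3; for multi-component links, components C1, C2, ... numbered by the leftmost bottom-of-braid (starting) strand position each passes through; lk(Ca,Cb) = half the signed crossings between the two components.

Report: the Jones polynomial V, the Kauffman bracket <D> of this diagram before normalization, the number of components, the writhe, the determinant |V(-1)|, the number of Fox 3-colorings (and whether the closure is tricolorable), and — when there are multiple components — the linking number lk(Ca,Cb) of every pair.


Jones polynomial: V(x) = x^2 + x^4 - x^5 + x^6 - x^7
<D> = A^-13 - A^-9 + A^-5 - A^-1 - A^7; writhe +5
components 1, writhe +5 (13 crossings)
3-colorings: 3 of 3^13, det 5 — not tricolorable
note: w = +5 (over 13 crossings) is diagram-only; (-A^3)^(-5) removes it from V


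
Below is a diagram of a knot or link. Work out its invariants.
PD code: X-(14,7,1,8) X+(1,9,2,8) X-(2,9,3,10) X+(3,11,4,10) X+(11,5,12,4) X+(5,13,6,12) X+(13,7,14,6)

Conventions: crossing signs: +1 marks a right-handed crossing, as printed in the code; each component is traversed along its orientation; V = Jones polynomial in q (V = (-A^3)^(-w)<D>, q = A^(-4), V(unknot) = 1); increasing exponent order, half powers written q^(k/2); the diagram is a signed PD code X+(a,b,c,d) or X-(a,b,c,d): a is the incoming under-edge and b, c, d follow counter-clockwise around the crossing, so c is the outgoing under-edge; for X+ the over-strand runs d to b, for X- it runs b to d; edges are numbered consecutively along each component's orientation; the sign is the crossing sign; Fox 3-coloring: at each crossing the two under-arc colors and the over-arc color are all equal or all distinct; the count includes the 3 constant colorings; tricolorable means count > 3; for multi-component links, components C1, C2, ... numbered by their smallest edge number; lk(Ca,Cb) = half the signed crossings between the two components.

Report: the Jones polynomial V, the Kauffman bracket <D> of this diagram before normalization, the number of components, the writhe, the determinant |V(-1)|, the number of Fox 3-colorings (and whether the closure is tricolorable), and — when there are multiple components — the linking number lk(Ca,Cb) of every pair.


V = q + q^3 - q^4
<D> = A^-7 - A^-3 - A^5 (w = +3)
1 component over 7 crossings, w = +3
9 Fox colorings among 3^7, |V(-1)| = 3: tricolorable
why: the span of V is 3, forcing >= 3 crossings in any diagram


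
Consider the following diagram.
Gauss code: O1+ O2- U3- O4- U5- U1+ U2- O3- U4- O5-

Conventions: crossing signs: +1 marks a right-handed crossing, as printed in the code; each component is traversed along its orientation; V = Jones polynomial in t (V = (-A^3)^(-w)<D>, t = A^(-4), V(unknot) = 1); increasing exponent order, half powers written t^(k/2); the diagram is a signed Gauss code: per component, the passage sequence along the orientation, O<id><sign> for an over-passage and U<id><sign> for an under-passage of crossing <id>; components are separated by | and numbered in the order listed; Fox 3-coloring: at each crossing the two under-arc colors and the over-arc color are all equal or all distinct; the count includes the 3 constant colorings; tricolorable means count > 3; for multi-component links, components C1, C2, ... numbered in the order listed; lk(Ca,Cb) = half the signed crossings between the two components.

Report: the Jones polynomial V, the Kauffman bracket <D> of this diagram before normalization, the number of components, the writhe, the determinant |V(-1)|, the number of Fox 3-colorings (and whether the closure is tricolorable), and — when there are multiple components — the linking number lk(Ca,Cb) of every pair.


V = -t^-4 + t^-3 + t^-1
<D> = -A^-5 - A^3 + A^7 (w = -3)
1 component over 5 crossings, w = -3
9 Fox colorings among 3^5, |V(-1)| = 3: tricolorable
why: w = -3 (over 5 crossings) is diagram-only; (-A^3)^(3) removes it from V


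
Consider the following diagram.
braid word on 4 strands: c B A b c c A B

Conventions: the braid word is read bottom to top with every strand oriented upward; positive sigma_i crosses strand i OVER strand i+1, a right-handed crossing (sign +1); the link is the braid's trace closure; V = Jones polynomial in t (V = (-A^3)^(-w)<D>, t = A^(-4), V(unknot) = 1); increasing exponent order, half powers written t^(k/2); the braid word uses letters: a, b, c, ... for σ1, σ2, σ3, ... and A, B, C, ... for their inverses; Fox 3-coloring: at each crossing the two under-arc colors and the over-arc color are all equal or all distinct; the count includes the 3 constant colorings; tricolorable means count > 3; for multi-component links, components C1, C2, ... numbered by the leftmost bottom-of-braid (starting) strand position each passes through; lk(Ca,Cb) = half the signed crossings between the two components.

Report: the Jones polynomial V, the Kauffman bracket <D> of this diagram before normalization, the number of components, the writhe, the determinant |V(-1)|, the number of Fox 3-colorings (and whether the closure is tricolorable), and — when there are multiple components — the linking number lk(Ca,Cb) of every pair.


V = -t^(-7/2) + t^(-5/2) - 2t^(-3/2) + 2t^(-1/2) - 3t^(1/2) + 2t^(3/2) - 2t^(5/2) + t^(7/2)
<D> = A^-14 - 2A^-10 + 2A^-6 - 3A^-2 + 2A^2 - 2A^6 + A^10 - A^14 (w = 0)
2 components over 8 crossings, w = 0
lk(C1,C2): -1
3 Fox colorings among 3^8, |V(-1)| = 14: not tricolorable
why: span 7 respects span(V) <= c + mu - 1 = 9 for this 2-component diagram


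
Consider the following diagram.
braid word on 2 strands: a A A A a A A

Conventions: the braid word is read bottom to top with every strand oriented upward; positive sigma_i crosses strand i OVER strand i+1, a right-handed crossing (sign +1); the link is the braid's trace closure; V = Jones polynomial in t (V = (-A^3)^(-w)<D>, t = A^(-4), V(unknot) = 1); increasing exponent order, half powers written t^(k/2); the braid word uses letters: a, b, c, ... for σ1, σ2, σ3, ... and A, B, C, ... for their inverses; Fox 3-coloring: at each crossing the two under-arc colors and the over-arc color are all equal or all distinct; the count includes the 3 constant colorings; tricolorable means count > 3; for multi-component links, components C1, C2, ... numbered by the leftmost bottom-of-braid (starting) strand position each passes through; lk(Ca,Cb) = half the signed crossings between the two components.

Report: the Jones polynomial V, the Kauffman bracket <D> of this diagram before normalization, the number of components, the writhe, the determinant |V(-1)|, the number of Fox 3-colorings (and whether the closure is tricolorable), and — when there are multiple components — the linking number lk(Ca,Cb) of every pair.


V = -t^-4 + t^-3 + t^-1
<D> = -A^-5 - A^3 + A^7 (w = -3)
1 component over 7 crossings, w = -3
9 Fox colorings among 3^7, |V(-1)| = 3: tricolorable
why: w = -3 shifts under R1 moves; the (-A^3)^(3) factor cancels that in V


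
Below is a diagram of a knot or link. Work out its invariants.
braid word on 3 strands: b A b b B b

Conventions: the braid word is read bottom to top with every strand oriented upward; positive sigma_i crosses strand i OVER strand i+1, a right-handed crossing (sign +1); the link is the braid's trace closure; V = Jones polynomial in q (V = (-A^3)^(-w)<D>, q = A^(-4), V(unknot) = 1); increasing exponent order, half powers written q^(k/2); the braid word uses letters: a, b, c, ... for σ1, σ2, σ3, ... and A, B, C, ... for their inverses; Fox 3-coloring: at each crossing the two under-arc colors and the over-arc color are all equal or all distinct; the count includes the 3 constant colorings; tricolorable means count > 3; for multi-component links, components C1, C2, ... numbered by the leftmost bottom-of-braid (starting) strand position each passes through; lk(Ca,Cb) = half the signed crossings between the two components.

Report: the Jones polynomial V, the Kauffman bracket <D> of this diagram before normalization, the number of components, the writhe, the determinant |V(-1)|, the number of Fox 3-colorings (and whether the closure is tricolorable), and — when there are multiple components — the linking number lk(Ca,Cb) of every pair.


V(q) = q + q^3 - q^4
bracket: -A^-10 + A^-6 + A^2, w = +2
1 component, writhe +2, over 6 crossings
det 3, colorings 9 of 3^6 — tricolorable
observation: inverse pairs cancel, leaving σ2 σ1⁻¹ σ2 σ2


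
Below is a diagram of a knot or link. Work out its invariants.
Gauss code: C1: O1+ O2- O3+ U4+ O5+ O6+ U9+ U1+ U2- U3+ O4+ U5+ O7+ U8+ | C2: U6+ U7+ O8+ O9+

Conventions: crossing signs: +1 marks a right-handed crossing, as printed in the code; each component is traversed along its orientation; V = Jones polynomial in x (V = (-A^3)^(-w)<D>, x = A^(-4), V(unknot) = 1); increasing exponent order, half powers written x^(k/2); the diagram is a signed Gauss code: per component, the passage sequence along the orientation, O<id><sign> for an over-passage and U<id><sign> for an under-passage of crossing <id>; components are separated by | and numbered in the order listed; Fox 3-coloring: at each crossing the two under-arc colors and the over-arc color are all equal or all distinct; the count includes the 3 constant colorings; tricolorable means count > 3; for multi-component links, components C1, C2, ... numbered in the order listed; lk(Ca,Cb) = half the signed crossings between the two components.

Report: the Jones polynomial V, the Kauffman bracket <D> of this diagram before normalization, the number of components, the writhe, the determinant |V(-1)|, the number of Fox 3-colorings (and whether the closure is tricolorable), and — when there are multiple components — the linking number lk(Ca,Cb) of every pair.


V = -x^(5/2) - x^(9/2) - x^(13/2) + x^(15/2)
<D> = -A^-9 + A^-5 + A^3 + A^11 (w = +7)
2 components over 9 crossings, w = +7
lk(C1,C2): +2
3 Fox colorings among 3^9, |V(-1)| = 4: not tricolorable
why: the 1 component pair carries total linking +2


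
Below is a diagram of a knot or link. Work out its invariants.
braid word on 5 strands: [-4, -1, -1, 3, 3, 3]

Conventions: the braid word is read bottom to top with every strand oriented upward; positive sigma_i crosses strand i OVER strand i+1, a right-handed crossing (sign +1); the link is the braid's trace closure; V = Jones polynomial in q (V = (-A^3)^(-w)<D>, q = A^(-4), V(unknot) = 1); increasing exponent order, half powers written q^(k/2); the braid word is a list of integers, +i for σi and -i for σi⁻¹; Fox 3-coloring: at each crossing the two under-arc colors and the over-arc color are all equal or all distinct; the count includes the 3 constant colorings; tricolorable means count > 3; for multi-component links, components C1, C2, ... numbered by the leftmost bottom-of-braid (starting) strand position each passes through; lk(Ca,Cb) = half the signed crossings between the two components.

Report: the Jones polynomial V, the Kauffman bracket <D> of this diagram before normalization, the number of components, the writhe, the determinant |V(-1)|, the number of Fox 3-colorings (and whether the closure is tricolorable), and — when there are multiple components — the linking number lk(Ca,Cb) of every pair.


V(q) = q^-2 + q^-1 + 2 + q - q^4
bracket: -A^-16 + A^-4 + 2 + A^4 + A^8, w = 0
3 components, writhe 0, over 6 crossings
lk(C1,C2) = -1
linking number lk(C1,C3) = 0
lk(C2,C3): 0
det 0, colorings 27 of 3^6 — tricolorable
observation: summing lk over 3 pairs gives -1
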